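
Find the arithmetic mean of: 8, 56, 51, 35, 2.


Sum = 8 + 56 + 51 + 35 + 2 = 152
n = 5
Mean = 152/5 = 30.4000

Mean = 30.4000


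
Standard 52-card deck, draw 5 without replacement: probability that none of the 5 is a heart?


P(no hearts) = (39/52) × (38/51) × (37/50) × (36/49) × (35/48)
= 0.2215

P = 0.2215


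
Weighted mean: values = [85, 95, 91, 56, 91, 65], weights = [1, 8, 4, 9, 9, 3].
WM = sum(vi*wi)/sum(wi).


Numerator = 85*1 + 95*8 + 91*4 + 56*9 + 91*9 + 65*3 = 2727
Denominator = 1 + 8 + 4 + 9 + 9 + 3 = 34
WM = 2727/34 = 80.2059

WM = 80.2059


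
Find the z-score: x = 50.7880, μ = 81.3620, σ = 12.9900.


z = (50.7880 - 81.3620)/12.9900
= -30.5740/12.9900
= -2.3537

z = -2.3537


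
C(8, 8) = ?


C(8,8) = 8!/(8! × 0!)
= 40320/(40320 × 1)
= 1

C(8,8) = 1


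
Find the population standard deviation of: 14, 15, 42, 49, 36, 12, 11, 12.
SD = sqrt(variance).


Mean = 23.8750
Variance = 216.3594
SD = sqrt(216.3594) = 14.7092

SD = 14.7092


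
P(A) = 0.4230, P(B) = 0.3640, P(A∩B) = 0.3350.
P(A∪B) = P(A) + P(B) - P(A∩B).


P(A∪B) = 0.4230 + 0.3640 - 0.3350
= 0.7870 - 0.3350
= 0.4520

P(A∪B) = 0.4520


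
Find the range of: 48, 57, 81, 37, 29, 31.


Max = 81, Min = 29
Range = 81 - 29 = 52

Range = 52


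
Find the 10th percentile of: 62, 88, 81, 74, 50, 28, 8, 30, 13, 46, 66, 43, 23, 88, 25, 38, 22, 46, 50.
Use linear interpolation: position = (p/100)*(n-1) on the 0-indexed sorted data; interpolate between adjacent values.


Sorted: 8, 13, 22, 23, 25, 28, 30, 38, 43, 46, 46, 50, 50, 62, 66, 74, 81, 88, 88
n = 19
Index = 10/100 * 18 = 1.8000
Lower = data[1] = 13, Upper = data[2] = 22
P10 = 13 + 0.8000*(9) = 20.2000

P10 = 20.2000


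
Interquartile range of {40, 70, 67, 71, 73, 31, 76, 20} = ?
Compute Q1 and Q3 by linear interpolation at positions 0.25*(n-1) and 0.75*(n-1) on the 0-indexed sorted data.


Sorted: 20, 31, 40, 67, 70, 71, 73, 76
Q1 (25th %ile) = 37.7500
Q3 (75th %ile) = 71.5000
IQR = 71.5000 - 37.7500 = 33.7500

IQR = 33.7500


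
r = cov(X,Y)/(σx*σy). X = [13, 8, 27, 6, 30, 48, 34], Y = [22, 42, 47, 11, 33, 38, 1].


Mean X = 23.7143, Mean Y = 27.7143
SD X = 14.249955, SD Y = 15.745424
Cov = 29.204082
r = 29.204082/(14.249955*15.745424) = 0.1302

r = 0.1302


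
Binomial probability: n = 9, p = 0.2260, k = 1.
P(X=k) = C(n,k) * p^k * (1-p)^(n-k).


C(9,1) = 9
p^1 = 0.226000
(1-p)^8 = 0.128804
P = 9 * 0.226000 * 0.128804 = 0.2620

P(X=1) = 0.2620


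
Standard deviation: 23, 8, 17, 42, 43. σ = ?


Mean = 26.6000
Variance = 191.4400
SD = sqrt(191.4400) = 13.8362

SD = 13.8362


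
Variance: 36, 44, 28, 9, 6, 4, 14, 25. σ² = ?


Mean = 20.7500
Squared deviations: 232.5625, 540.5625, 52.5625, 138.0625, 217.5625, 280.5625, 45.5625, 18.0625
Sum = 1525.5000
Variance = 1525.5000/8 = 190.6875

Variance = 190.6875


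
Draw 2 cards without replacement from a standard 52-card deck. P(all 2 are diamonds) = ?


P(all diamonds) = (13/52) × (12/51)
= 0.0588

P = 0.0588


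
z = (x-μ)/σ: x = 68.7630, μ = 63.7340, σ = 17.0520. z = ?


z = (68.7630 - 63.7340)/17.0520
= 5.0290/17.0520
= 0.2949

z = 0.2949


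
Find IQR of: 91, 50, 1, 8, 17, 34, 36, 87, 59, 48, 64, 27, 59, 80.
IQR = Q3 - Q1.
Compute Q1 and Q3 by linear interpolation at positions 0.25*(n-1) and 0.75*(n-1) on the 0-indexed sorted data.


Sorted: 1, 8, 17, 27, 34, 36, 48, 50, 59, 59, 64, 80, 87, 91
Q1 (25th %ile) = 28.7500
Q3 (75th %ile) = 62.7500
IQR = 62.7500 - 28.7500 = 34.0000

IQR = 34.0000


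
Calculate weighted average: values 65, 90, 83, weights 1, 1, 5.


Numerator = 65*1 + 90*1 + 83*5 = 570
Denominator = 1 + 1 + 5 = 7
WM = 570/7 = 81.4286

WM = 81.4286


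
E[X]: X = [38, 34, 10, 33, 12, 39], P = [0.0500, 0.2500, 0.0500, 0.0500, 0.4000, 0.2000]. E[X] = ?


E[X] = 38*0.0500 + 34*0.2500 + 10*0.0500 + 33*0.0500 + 12*0.4000 + 39*0.2000
= 1.9000 + 8.5000 + 0.5000 + 1.6500 + 4.8000 + 7.8000
= 25.1500

E[X] = 25.1500


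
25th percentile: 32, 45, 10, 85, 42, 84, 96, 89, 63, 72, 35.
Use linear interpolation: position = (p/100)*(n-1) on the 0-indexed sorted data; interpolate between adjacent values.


Sorted: 10, 32, 35, 42, 45, 63, 72, 84, 85, 89, 96
n = 11
Index = 25/100 * 10 = 2.5000
Lower = data[2] = 35, Upper = data[3] = 42
P25 = 35 + 0.5000*(7) = 38.5000

P25 = 38.5000


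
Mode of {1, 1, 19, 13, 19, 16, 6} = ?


Frequencies: 1:2, 6:1, 13:1, 16:1, 19:2
Max frequency = 2
Mode = 1, 19

Mode = 1, 19


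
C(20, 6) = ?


C(20,6) = 20!/(6! × 14!)
= 2432902008176640000/(720 × 87178291200)
= 38760

C(20,6) = 38760


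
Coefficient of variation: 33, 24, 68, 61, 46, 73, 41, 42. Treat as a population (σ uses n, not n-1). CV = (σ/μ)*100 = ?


Mean = 48.5000
SD = 16.1323
CV = (16.1323/48.5000)*100 = 33.2624%

CV = 33.2624%


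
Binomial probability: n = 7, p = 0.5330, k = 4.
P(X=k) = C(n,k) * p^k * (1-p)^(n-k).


C(7,4) = 35
p^4 = 0.080707
(1-p)^3 = 0.101848
P = 35 * 0.080707 * 0.101848 = 0.2877

P(X=4) = 0.2877


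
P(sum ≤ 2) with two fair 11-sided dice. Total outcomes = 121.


Total outcomes = 11×11 = 121
Favorable (sum ≤ 2): 1
P = 1/121 = 0.0083

P = 0.0083


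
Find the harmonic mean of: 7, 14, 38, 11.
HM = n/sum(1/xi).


Sum of reciprocals = 1/7 + 1/14 + 1/38 + 1/11 = 0.331511
HM = 4/0.331511 = 12.0660

HM = 12.0660


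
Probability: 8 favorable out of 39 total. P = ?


P = 8/39 = 0.2051

P = 0.2051


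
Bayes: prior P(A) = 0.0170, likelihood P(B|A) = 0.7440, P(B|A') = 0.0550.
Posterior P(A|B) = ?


P(B) = P(B|A)*P(A) + P(B|A')*P(A')
= 0.7440*0.0170 + 0.0550*0.9830
= 0.012648 + 0.054065 = 0.066713
P(A|B) = 0.012648/0.066713 = 0.1896

P(A|B) = 0.1896


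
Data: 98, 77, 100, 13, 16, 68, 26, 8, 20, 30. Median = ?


Sorted: 8, 13, 16, 20, 26, 30, 68, 77, 98, 100
n = 10 (even)
Middle values: 26 and 30
Median = (26+30)/2 = 28.0000

Median = 28.0000


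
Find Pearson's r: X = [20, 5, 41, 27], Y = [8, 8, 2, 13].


Mean X = 23.2500, Mean Y = 7.7500
SD X = 12.968712, SD Y = 3.897114
Cov = -21.937500
r = -21.937500/(12.968712*3.897114) = -0.4341

r = -0.4341


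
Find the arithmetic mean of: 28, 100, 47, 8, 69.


Sum = 28 + 100 + 47 + 8 + 69 = 252
n = 5
Mean = 252/5 = 50.4000

Mean = 50.4000


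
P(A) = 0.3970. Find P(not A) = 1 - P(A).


P(not A) = 1 - 0.3970 = 0.6030

P(not A) = 0.6030


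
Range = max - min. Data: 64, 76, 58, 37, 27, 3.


Max = 76, Min = 3
Range = 76 - 3 = 73

Range = 73


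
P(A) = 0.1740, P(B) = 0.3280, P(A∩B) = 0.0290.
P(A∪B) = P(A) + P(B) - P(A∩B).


P(A∪B) = 0.1740 + 0.3280 - 0.0290
= 0.5020 - 0.0290
= 0.4730

P(A∪B) = 0.4730


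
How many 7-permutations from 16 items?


P(16,7) = 16!/9!
= 20922789888000/362880
= 57657600

P(16,7) = 57657600


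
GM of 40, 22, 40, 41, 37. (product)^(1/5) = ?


Product = 40 × 22 × 40 × 41 × 37 = 53398400
GM = 53398400^(1/5) = 35.1160

GM = 35.1160


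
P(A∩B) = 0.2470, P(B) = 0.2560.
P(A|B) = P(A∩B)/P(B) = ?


P(A|B) = 0.2470/0.2560 = 0.9648

P(A|B) = 0.9648


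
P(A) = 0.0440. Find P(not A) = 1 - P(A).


P(not A) = 1 - 0.0440 = 0.9560

P(not A) = 0.9560


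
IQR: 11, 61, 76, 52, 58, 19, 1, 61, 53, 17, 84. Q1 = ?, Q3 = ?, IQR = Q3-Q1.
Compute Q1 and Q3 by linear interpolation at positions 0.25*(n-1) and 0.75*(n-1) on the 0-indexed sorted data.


Sorted: 1, 11, 17, 19, 52, 53, 58, 61, 61, 76, 84
Q1 (25th %ile) = 18.0000
Q3 (75th %ile) = 61.0000
IQR = 61.0000 - 18.0000 = 43.0000

IQR = 43.0000


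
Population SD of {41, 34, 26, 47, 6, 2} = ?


Mean = 26.0000
Variance = 284.3333
SD = sqrt(284.3333) = 16.8622

SD = 16.8622


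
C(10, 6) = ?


C(10,6) = 10!/(6! × 4!)
= 3628800/(720 × 24)
= 210

C(10,6) = 210


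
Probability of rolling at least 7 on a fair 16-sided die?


Favorable outcomes (roll ≥ 7): 10
Total outcomes = 16
P = 10/16 = 0.6250

P = 0.6250


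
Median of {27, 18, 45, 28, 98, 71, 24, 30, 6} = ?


Sorted: 6, 18, 24, 27, 28, 30, 45, 71, 98
n = 9 (odd)
Middle value = 28

Median = 28


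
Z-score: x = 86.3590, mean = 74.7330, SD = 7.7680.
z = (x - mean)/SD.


z = (86.3590 - 74.7330)/7.7680
= 11.6260/7.7680
= 1.4967

z = 1.4967


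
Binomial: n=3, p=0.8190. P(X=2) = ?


C(3,2) = 3
p^2 = 0.670761
(1-p)^1 = 0.181000
P = 3 * 0.670761 * 0.181000 = 0.3642

P(X=2) = 0.3642


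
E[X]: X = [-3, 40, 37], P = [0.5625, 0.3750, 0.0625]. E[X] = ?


E[X] = -3*0.5625 + 40*0.3750 + 37*0.0625
= -1.6875 + 15.0000 + 2.3125
= 15.6250

E[X] = 15.6250


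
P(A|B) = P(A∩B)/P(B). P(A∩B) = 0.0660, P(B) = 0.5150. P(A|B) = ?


P(A|B) = 0.0660/0.5150 = 0.1282

P(A|B) = 0.1282


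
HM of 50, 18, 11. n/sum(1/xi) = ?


Sum of reciprocals = 1/50 + 1/18 + 1/11 = 0.166465
HM = 3/0.166465 = 18.0218

HM = 18.0218


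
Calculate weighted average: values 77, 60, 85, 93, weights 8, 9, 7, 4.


Numerator = 77*8 + 60*9 + 85*7 + 93*4 = 2123
Denominator = 8 + 9 + 7 + 4 = 28
WM = 2123/28 = 75.8214

WM = 75.8214


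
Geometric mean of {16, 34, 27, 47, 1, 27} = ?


Product = 16 × 34 × 27 × 47 × 1 × 27 = 18639072
GM = 18639072^(1/6) = 16.2831

GM = 16.2831


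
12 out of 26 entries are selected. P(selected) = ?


P = 12/26 = 0.4615

P = 0.4615


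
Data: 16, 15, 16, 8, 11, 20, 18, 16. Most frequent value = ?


Frequencies: 8:1, 11:1, 15:1, 16:3, 18:1, 20:1
Max frequency = 3
Mode = 16

Mode = 16


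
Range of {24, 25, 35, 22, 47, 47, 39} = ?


Max = 47, Min = 22
Range = 47 - 22 = 25

Range = 25


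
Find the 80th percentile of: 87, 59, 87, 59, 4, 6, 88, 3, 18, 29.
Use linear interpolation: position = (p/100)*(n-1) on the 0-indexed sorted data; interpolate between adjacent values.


Sorted: 3, 4, 6, 18, 29, 59, 59, 87, 87, 88
n = 10
Index = 80/100 * 9 = 7.2000
Lower = data[7] = 87, Upper = data[8] = 87
P80 = 87 + 0.2000*(0) = 87.0000

P80 = 87.0000


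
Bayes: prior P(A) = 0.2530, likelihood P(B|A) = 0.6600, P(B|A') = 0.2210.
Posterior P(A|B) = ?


P(B) = P(B|A)*P(A) + P(B|A')*P(A')
= 0.6600*0.2530 + 0.2210*0.7470
= 0.166980 + 0.165087 = 0.332067
P(A|B) = 0.166980/0.332067 = 0.5029

P(A|B) = 0.5029


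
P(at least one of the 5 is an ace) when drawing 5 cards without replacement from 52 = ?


P(at least one) = 1 - P(none)
P(none) = (48/52) × (47/51) × (46/50) × (45/49) × (44/48) = 0.658842
P(at least one) = 1 - 0.658842 = 0.3412

P = 0.3412


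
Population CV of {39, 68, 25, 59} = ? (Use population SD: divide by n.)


Mean = 47.7500
SD = 16.8133
CV = (16.8133/47.7500)*100 = 35.2111%

CV = 35.2111%


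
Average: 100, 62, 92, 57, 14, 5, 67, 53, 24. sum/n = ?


Sum = 100 + 62 + 92 + 57 + 14 + 5 + 67 + 53 + 24 = 474
n = 9
Mean = 474/9 = 52.6667

Mean = 52.6667


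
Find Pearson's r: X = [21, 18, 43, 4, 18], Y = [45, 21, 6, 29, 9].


Mean X = 20.8000, Mean Y = 22.0000
SD X = 12.576168, SD Y = 14.170392
Cov = -85.800000
r = -85.800000/(12.576168*14.170392) = -0.4815

r = -0.4815


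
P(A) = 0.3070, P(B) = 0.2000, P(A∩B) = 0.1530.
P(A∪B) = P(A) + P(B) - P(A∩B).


P(A∪B) = 0.3070 + 0.2000 - 0.1530
= 0.5070 - 0.1530
= 0.3540

P(A∪B) = 0.3540


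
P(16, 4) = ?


P(16,4) = 16!/12!
= 20922789888000/479001600
= 43680

P(16,4) = 43680


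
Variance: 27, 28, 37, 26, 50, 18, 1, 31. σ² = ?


Mean = 27.2500
Squared deviations: 0.0625, 0.5625, 95.0625, 1.5625, 517.5625, 85.5625, 689.0625, 14.0625
Sum = 1403.5000
Variance = 1403.5000/8 = 175.4375

Variance = 175.4375


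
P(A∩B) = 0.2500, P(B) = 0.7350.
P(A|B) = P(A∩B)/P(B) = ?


P(A|B) = 0.2500/0.7350 = 0.3401

P(A|B) = 0.3401


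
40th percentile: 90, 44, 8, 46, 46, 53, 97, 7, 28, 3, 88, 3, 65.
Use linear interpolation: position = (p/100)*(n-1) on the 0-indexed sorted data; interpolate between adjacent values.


Sorted: 3, 3, 7, 8, 28, 44, 46, 46, 53, 65, 88, 90, 97
n = 13
Index = 40/100 * 12 = 4.8000
Lower = data[4] = 28, Upper = data[5] = 44
P40 = 28 + 0.8000*(16) = 40.8000

P40 = 40.8000


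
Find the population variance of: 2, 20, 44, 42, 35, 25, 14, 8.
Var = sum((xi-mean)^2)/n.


Mean = 23.7500
Squared deviations: 473.0625, 14.0625, 410.0625, 333.0625, 126.5625, 1.5625, 95.0625, 248.0625
Sum = 1701.5000
Variance = 1701.5000/8 = 212.6875

Variance = 212.6875


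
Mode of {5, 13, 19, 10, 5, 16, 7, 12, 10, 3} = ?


Frequencies: 3:1, 5:2, 7:1, 10:2, 12:1, 13:1, 16:1, 19:1
Max frequency = 2
Mode = 5, 10

Mode = 5, 10


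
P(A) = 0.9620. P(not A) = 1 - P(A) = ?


P(not A) = 1 - 0.9620 = 0.0380

P(not A) = 0.0380


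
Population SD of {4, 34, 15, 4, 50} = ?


Mean = 21.4000
Variance = 324.6400
SD = sqrt(324.6400) = 18.0178

SD = 18.0178


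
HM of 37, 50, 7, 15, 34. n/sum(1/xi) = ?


Sum of reciprocals = 1/37 + 1/50 + 1/7 + 1/15 + 1/34 = 0.285963
HM = 5/0.285963 = 17.4848

HM = 17.4848


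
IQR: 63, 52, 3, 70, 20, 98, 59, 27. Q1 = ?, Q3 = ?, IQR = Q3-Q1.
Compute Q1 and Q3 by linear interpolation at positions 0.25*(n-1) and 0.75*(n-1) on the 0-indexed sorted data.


Sorted: 3, 20, 27, 52, 59, 63, 70, 98
Q1 (25th %ile) = 25.2500
Q3 (75th %ile) = 64.7500
IQR = 64.7500 - 25.2500 = 39.5000

IQR = 39.5000


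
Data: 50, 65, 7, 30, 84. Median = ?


Sorted: 7, 30, 50, 65, 84
n = 5 (odd)
Middle value = 50

Median = 50


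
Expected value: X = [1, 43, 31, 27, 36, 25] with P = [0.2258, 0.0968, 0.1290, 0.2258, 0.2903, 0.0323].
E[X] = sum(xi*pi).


E[X] = 1*0.2258 + 43*0.0968 + 31*0.1290 + 27*0.2258 + 36*0.2903 + 25*0.0323
= 0.2258 + 4.1624 + 3.9990 + 6.0966 + 10.4508 + 0.8075
= 25.7421

E[X] = 25.7421


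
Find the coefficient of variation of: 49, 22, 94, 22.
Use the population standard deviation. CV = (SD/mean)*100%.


Mean = 46.7500
SD = 29.4226
CV = (29.4226/46.7500)*100 = 62.9360%

CV = 62.9360%


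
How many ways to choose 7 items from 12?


C(12,7) = 12!/(7! × 5!)
= 479001600/(5040 × 120)
= 792

C(12,7) = 792


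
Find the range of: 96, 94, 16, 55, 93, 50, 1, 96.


Max = 96, Min = 1
Range = 96 - 1 = 95

Range = 95


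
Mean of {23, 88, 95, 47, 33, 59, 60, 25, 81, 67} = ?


Sum = 23 + 88 + 95 + 47 + 33 + 59 + 60 + 25 + 81 + 67 = 578
n = 10
Mean = 578/10 = 57.8000

Mean = 57.8000


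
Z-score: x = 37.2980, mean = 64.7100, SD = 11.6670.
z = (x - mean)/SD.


z = (37.2980 - 64.7100)/11.6670
= -27.4120/11.6670
= -2.3495

z = -2.3495


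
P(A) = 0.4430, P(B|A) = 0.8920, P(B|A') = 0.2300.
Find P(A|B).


P(B) = P(B|A)*P(A) + P(B|A')*P(A')
= 0.8920*0.4430 + 0.2300*0.5570
= 0.395156 + 0.128110 = 0.523266
P(A|B) = 0.395156/0.523266 = 0.7552

P(A|B) = 0.7552


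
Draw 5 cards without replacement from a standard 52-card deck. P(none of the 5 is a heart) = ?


P(no hearts) = (39/52) × (38/51) × (37/50) × (36/49) × (35/48)
= 0.2215

P = 0.2215


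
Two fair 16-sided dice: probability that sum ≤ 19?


Total outcomes = 16×16 = 256
Favorable (sum ≤ 19): 165
P = 165/256 = 0.6445

P = 0.6445


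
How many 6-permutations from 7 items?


P(7,6) = 7!/1!
= 5040/1
= 5040

P(7,6) = 5040


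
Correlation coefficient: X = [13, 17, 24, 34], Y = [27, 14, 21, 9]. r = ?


Mean X = 22.0000, Mean Y = 17.7500
SD X = 7.968689, SD Y = 6.832825
Cov = -40.750000
r = -40.750000/(7.968689*6.832825) = -0.7484

r = -0.7484


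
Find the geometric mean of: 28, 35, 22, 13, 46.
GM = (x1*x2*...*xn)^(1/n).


Product = 28 × 35 × 22 × 13 × 46 = 12892880
GM = 12892880^(1/5) = 26.4283

GM = 26.4283


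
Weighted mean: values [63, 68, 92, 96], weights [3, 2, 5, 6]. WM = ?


Numerator = 63*3 + 68*2 + 92*5 + 96*6 = 1361
Denominator = 3 + 2 + 5 + 6 = 16
WM = 1361/16 = 85.0625

WM = 85.0625


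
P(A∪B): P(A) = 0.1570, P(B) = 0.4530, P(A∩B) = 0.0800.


P(A∪B) = 0.1570 + 0.4530 - 0.0800
= 0.6100 - 0.0800
= 0.5300

P(A∪B) = 0.5300


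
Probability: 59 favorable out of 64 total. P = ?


P = 59/64 = 0.9219

P = 0.9219


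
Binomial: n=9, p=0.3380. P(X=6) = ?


C(9,6) = 84
p^6 = 0.001491
(1-p)^3 = 0.290118
P = 84 * 0.001491 * 0.290118 = 0.0363

P(X=6) = 0.0363


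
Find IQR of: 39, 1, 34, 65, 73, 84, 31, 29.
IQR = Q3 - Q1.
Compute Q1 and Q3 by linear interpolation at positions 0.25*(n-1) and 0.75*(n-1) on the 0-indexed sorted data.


Sorted: 1, 29, 31, 34, 39, 65, 73, 84
Q1 (25th %ile) = 30.5000
Q3 (75th %ile) = 67.0000
IQR = 67.0000 - 30.5000 = 36.5000

IQR = 36.5000


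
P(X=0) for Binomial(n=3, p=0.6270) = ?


C(3,0) = 1
p^0 = 1.000000
(1-p)^3 = 0.051895
P = 1 * 1.000000 * 0.051895 = 0.0519

P(X=0) = 0.0519


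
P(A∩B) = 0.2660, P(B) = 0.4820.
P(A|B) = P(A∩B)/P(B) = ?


P(A|B) = 0.2660/0.4820 = 0.5519

P(A|B) = 0.5519


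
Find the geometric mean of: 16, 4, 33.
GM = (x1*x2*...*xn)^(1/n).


Product = 16 × 4 × 33 = 2112
GM = 2112^(1/3) = 12.8301

GM = 12.8301


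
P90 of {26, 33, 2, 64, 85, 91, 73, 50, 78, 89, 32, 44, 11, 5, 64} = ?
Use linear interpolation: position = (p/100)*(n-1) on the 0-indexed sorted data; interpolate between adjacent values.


Sorted: 2, 5, 11, 26, 32, 33, 44, 50, 64, 64, 73, 78, 85, 89, 91
n = 15
Index = 90/100 * 14 = 12.6000
Lower = data[12] = 85, Upper = data[13] = 89
P90 = 85 + 0.6000*(4) = 87.4000

P90 = 87.4000


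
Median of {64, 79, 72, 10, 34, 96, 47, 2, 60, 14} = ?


Sorted: 2, 10, 14, 34, 47, 60, 64, 72, 79, 96
n = 10 (even)
Middle values: 47 and 60
Median = (47+60)/2 = 53.5000

Median = 53.5000


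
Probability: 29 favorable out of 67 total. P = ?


P = 29/67 = 0.4328

P = 0.4328


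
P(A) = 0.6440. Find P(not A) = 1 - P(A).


P(not A) = 1 - 0.6440 = 0.3560

P(not A) = 0.3560


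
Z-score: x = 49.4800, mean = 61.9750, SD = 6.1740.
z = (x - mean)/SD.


z = (49.4800 - 61.9750)/6.1740
= -12.4950/6.1740
= -2.0238

z = -2.0238


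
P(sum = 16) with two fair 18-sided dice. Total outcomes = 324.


Total outcomes = 18×18 = 324
Favorable (sum = 16): 15
P = 15/324 = 0.0463

P = 0.0463


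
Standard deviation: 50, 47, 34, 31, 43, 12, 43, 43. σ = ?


Mean = 37.8750
Variance = 130.1094
SD = sqrt(130.1094) = 11.4065

SD = 11.4065


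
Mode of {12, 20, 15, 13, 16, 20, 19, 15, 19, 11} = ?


Frequencies: 11:1, 12:1, 13:1, 15:2, 16:1, 19:2, 20:2
Max frequency = 2
Mode = 15, 19, 20

Mode = 15, 19, 20


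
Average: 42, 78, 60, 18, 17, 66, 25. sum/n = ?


Sum = 42 + 78 + 60 + 18 + 17 + 66 + 25 = 306
n = 7
Mean = 306/7 = 43.7143

Mean = 43.7143


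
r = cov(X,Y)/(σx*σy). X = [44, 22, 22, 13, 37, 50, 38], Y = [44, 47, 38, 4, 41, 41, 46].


Mean X = 32.2857, Mean Y = 37.2857
SD X = 12.475282, SD Y = 13.894647
Cov = 106.632653
r = 106.632653/(12.475282*13.894647) = 0.6152

r = 0.6152


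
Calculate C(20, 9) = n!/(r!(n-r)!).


C(20,9) = 20!/(9! × 11!)
= 2432902008176640000/(362880 × 39916800)
= 167960

C(20,9) = 167960


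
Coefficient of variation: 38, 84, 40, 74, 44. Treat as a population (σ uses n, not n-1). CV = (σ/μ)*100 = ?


Mean = 56.0000
SD = 19.1416
CV = (19.1416/56.0000)*100 = 34.1814%

CV = 34.1814%


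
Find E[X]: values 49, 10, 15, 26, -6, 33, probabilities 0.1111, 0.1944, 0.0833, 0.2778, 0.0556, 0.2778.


E[X] = 49*0.1111 + 10*0.1944 + 15*0.0833 + 26*0.2778 - 6*0.0556 + 33*0.2778
= 5.4439 + 1.9440 + 1.2495 + 7.2228 - 0.3336 + 9.1674
= 24.6940

E[X] = 24.6940


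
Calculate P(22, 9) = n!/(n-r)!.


P(22,9) = 22!/13!
= 1124000727777607680000/6227020800
= 180503769600

P(22,9) = 180503769600


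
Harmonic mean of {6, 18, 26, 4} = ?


Sum of reciprocals = 1/6 + 1/18 + 1/26 + 1/4 = 0.510684
HM = 4/0.510684 = 7.8326

HM = 7.8326


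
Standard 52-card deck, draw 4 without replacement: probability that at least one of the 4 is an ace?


P(at least one) = 1 - P(none)
P(none) = (48/52) × (47/51) × (46/50) × (45/49) = 0.718737
P(at least one) = 1 - 0.718737 = 0.2813

P = 0.2813


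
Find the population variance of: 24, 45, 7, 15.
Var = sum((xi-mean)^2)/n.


Mean = 22.7500
Squared deviations: 1.5625, 495.0625, 248.0625, 60.0625
Sum = 804.7500
Variance = 804.7500/4 = 201.1875

Variance = 201.1875


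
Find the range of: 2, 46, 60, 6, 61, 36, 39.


Max = 61, Min = 2
Range = 61 - 2 = 59

Range = 59


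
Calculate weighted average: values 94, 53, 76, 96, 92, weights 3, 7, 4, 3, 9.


Numerator = 94*3 + 53*7 + 76*4 + 96*3 + 92*9 = 2073
Denominator = 3 + 7 + 4 + 3 + 9 = 26
WM = 2073/26 = 79.7308

WM = 79.7308


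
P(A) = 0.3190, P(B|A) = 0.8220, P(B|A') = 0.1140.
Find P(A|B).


P(B) = P(B|A)*P(A) + P(B|A')*P(A')
= 0.8220*0.3190 + 0.1140*0.6810
= 0.262218 + 0.077634 = 0.339852
P(A|B) = 0.262218/0.339852 = 0.7716

P(A|B) = 0.7716


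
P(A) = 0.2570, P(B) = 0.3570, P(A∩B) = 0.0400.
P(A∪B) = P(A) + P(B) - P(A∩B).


P(A∪B) = 0.2570 + 0.3570 - 0.0400
= 0.6140 - 0.0400
= 0.5740

P(A∪B) = 0.5740


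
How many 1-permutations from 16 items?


P(16,1) = 16!/15!
= 20922789888000/1307674368000
= 16

P(16,1) = 16


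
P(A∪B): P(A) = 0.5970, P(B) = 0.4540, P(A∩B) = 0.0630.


P(A∪B) = 0.5970 + 0.4540 - 0.0630
= 1.0510 - 0.0630
= 0.9880

P(A∪B) = 0.9880


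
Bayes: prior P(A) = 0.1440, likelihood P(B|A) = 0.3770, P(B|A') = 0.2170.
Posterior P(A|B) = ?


P(B) = P(B|A)*P(A) + P(B|A')*P(A')
= 0.3770*0.1440 + 0.2170*0.8560
= 0.054288 + 0.185752 = 0.240040
P(A|B) = 0.054288/0.240040 = 0.2262

P(A|B) = 0.2262


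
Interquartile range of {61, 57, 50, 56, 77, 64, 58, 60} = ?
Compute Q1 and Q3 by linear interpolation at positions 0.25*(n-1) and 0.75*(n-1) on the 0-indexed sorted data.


Sorted: 50, 56, 57, 58, 60, 61, 64, 77
Q1 (25th %ile) = 56.7500
Q3 (75th %ile) = 61.7500
IQR = 61.7500 - 56.7500 = 5.0000

IQR = 5.0000


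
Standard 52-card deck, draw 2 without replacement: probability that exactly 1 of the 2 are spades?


Hypergeometric: P(X=1) = C(13,1)·C(39,1) / C(52,2)
= 13 × 39 / 1326
= 507/1326 = 0.3824

P = 0.3824


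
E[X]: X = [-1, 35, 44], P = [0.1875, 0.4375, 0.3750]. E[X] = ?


E[X] = -1*0.1875 + 35*0.4375 + 44*0.3750
= -0.1875 + 15.3125 + 16.5000
= 31.6250

E[X] = 31.6250


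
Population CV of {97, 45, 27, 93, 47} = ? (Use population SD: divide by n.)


Mean = 61.8000
SD = 28.0171
CV = (28.0171/61.8000)*100 = 45.3352%

CV = 45.3352%


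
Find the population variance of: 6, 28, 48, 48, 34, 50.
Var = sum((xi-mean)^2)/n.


Mean = 35.6667
Squared deviations: 880.1111, 58.7778, 152.1111, 152.1111, 2.7778, 205.4444
Sum = 1451.3333
Variance = 1451.3333/6 = 241.8889

Variance = 241.8889


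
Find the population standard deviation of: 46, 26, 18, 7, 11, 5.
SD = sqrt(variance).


Mean = 18.8333
Variance = 197.1389
SD = sqrt(197.1389) = 14.0406

SD = 14.0406


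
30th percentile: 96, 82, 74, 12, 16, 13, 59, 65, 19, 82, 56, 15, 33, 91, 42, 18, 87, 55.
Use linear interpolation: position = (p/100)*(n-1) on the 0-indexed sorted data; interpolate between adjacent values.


Sorted: 12, 13, 15, 16, 18, 19, 33, 42, 55, 56, 59, 65, 74, 82, 82, 87, 91, 96
n = 18
Index = 30/100 * 17 = 5.1000
Lower = data[5] = 19, Upper = data[6] = 33
P30 = 19 + 0.1000*(14) = 20.4000

P30 = 20.4000


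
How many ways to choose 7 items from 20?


C(20,7) = 20!/(7! × 13!)
= 2432902008176640000/(5040 × 6227020800)
= 77520

C(20,7) = 77520


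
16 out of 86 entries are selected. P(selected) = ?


P = 16/86 = 0.1860

P = 0.1860


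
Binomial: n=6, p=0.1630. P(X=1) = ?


C(6,1) = 6
p^1 = 0.163000
(1-p)^5 = 0.410797
P = 6 * 0.163000 * 0.410797 = 0.4018

P(X=1) = 0.4018


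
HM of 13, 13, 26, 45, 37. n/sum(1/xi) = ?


Sum of reciprocals = 1/13 + 1/13 + 1/26 + 1/45 + 1/37 = 0.241557
HM = 5/0.241557 = 20.6991

HM = 20.6991


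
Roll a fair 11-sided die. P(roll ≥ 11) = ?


Favorable outcomes (roll ≥ 11): 1
Total outcomes = 11
P = 1/11 = 0.0909

P = 0.0909


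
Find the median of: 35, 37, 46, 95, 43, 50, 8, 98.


Sorted: 8, 35, 37, 43, 46, 50, 95, 98
n = 8 (even)
Middle values: 43 and 46
Median = (43+46)/2 = 44.5000

Median = 44.5000


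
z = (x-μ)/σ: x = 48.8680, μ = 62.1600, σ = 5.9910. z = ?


z = (48.8680 - 62.1600)/5.9910
= -13.2920/5.9910
= -2.2187

z = -2.2187


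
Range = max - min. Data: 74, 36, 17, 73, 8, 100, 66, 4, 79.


Max = 100, Min = 4
Range = 100 - 4 = 96

Range = 96


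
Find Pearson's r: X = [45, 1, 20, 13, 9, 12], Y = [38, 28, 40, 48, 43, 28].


Mean X = 16.6667, Mean Y = 37.5000
SD X = 13.864423, SD Y = 7.388053
Cov = 22.500000
r = 22.500000/(13.864423*7.388053) = 0.2197

r = 0.2197


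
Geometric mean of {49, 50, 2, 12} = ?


Product = 49 × 50 × 2 × 12 = 58800
GM = 58800^(1/4) = 15.5720

GM = 15.5720


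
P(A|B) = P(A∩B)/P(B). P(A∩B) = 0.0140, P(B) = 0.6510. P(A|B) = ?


P(A|B) = 0.0140/0.6510 = 0.0215

P(A|B) = 0.0215


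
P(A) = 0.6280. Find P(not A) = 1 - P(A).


P(not A) = 1 - 0.6280 = 0.3720

P(not A) = 0.3720


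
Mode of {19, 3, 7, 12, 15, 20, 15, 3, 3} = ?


Frequencies: 3:3, 7:1, 12:1, 15:2, 19:1, 20:1
Max frequency = 3
Mode = 3

Mode = 3


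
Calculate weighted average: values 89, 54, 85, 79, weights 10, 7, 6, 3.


Numerator = 89*10 + 54*7 + 85*6 + 79*3 = 2015
Denominator = 10 + 7 + 6 + 3 = 26
WM = 2015/26 = 77.5000

WM = 77.5000


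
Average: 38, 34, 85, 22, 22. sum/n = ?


Sum = 38 + 34 + 85 + 22 + 22 = 201
n = 5
Mean = 201/5 = 40.2000

Mean = 40.2000


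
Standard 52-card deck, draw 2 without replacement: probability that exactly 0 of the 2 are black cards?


Hypergeometric: P(X=0) = C(26,0)·C(26,2) / C(52,2)
= 1 × 325 / 1326
= 325/1326 = 0.2451

P = 0.2451


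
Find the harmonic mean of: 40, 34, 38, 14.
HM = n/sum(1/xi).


Sum of reciprocals = 1/40 + 1/34 + 1/38 + 1/14 = 0.152156
HM = 4/0.152156 = 26.2888

HM = 26.2888


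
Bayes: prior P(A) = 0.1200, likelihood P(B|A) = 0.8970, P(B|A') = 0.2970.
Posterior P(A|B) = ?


P(B) = P(B|A)*P(A) + P(B|A')*P(A')
= 0.8970*0.1200 + 0.2970*0.8800
= 0.107640 + 0.261360 = 0.369000
P(A|B) = 0.107640/0.369000 = 0.2917

P(A|B) = 0.2917


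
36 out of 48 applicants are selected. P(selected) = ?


P = 36/48 = 0.7500

P = 0.7500


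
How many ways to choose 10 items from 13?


C(13,10) = 13!/(10! × 3!)
= 6227020800/(3628800 × 6)
= 286

C(13,10) = 286


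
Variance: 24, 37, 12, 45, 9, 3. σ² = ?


Mean = 21.6667
Squared deviations: 5.4444, 235.1111, 93.4444, 544.4444, 160.4444, 348.4444
Sum = 1387.3333
Variance = 1387.3333/6 = 231.2222

Variance = 231.2222


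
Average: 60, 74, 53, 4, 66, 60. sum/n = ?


Sum = 60 + 74 + 53 + 4 + 66 + 60 = 317
n = 6
Mean = 317/6 = 52.8333

Mean = 52.8333


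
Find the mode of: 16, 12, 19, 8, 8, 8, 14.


Frequencies: 8:3, 12:1, 14:1, 16:1, 19:1
Max frequency = 3
Mode = 8

Mode = 8


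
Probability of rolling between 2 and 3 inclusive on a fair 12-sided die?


Favorable outcomes (2 ≤ roll ≤ 3): 2
Total outcomes = 12
P = 2/12 = 0.1667

P = 0.1667


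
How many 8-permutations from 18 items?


P(18,8) = 18!/10!
= 6402373705728000/3628800
= 1764322560

P(18,8) = 1764322560


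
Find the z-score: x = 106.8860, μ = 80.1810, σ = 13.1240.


z = (106.8860 - 80.1810)/13.1240
= 26.7050/13.1240
= 2.0348

z = 2.0348


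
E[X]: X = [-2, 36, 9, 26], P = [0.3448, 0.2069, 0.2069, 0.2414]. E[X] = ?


E[X] = -2*0.3448 + 36*0.2069 + 9*0.2069 + 26*0.2414
= -0.6896 + 7.4484 + 1.8621 + 6.2764
= 14.8973

E[X] = 14.8973


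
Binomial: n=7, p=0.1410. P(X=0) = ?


C(7,0) = 1
p^0 = 1.000000
(1-p)^7 = 0.345106
P = 1 * 1.000000 * 0.345106 = 0.3451

P(X=0) = 0.3451


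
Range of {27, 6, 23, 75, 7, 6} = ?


Max = 75, Min = 6
Range = 75 - 6 = 69

Range = 69


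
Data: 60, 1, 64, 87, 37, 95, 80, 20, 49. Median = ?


Sorted: 1, 20, 37, 49, 60, 64, 80, 87, 95
n = 9 (odd)
Middle value = 60

Median = 60


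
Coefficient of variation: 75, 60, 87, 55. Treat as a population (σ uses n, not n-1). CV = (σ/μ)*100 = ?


Mean = 69.2500
SD = 12.6170
CV = (12.6170/69.2500)*100 = 18.2194%

CV = 18.2194%


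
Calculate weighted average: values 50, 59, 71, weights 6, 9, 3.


Numerator = 50*6 + 59*9 + 71*3 = 1044
Denominator = 6 + 9 + 3 = 18
WM = 1044/18 = 58.0000

WM = 58.0000


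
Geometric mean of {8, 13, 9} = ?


Product = 8 × 13 × 9 = 936
GM = 936^(1/3) = 9.7819

GM = 9.7819


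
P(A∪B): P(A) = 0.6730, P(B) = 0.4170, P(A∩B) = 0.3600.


P(A∪B) = 0.6730 + 0.4170 - 0.3600
= 1.0900 - 0.3600
= 0.7300

P(A∪B) = 0.7300


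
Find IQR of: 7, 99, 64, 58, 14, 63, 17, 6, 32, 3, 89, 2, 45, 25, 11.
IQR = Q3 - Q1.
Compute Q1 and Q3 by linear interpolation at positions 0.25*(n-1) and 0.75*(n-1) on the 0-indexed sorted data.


Sorted: 2, 3, 6, 7, 11, 14, 17, 25, 32, 45, 58, 63, 64, 89, 99
Q1 (25th %ile) = 9.0000
Q3 (75th %ile) = 60.5000
IQR = 60.5000 - 9.0000 = 51.5000

IQR = 51.5000


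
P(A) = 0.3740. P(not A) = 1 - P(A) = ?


P(not A) = 1 - 0.3740 = 0.6260

P(not A) = 0.6260


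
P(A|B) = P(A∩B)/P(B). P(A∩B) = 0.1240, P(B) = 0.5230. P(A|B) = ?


P(A|B) = 0.1240/0.5230 = 0.2371

P(A|B) = 0.2371


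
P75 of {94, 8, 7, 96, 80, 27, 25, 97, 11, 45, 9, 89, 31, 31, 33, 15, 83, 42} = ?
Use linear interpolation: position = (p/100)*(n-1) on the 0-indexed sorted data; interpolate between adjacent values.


Sorted: 7, 8, 9, 11, 15, 25, 27, 31, 31, 33, 42, 45, 80, 83, 89, 94, 96, 97
n = 18
Index = 75/100 * 17 = 12.7500
Lower = data[12] = 80, Upper = data[13] = 83
P75 = 80 + 0.7500*(3) = 82.2500

P75 = 82.2500


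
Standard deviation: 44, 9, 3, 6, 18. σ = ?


Mean = 16.0000
Variance = 221.2000
SD = sqrt(221.2000) = 14.8728

SD = 14.8728


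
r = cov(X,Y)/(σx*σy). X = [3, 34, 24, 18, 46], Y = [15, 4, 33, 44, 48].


Mean X = 25.0000, Mean Y = 28.8000
SD X = 14.532722, SD Y = 16.868906
Cov = 74.600000
r = 74.600000/(14.532722*16.868906) = 0.3043

r = 0.3043


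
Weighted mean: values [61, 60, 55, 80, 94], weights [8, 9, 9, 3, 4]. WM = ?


Numerator = 61*8 + 60*9 + 55*9 + 80*3 + 94*4 = 2139
Denominator = 8 + 9 + 9 + 3 + 4 = 33
WM = 2139/33 = 64.8182

WM = 64.8182


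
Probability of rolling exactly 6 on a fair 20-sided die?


Favorable outcomes (roll = 6): 1
Total outcomes = 20
P = 1/20 = 0.0500

P = 0.0500


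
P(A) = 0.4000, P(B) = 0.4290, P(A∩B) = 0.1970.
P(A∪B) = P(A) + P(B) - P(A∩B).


P(A∪B) = 0.4000 + 0.4290 - 0.1970
= 0.8290 - 0.1970
= 0.6320

P(A∪B) = 0.6320


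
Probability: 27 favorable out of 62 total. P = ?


P = 27/62 = 0.4355

P = 0.4355


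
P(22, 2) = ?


P(22,2) = 22!/20!
= 1124000727777607680000/2432902008176640000
= 462

P(22,2) = 462


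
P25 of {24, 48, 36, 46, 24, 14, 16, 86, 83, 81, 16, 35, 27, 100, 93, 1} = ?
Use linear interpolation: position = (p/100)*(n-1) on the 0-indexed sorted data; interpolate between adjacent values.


Sorted: 1, 14, 16, 16, 24, 24, 27, 35, 36, 46, 48, 81, 83, 86, 93, 100
n = 16
Index = 25/100 * 15 = 3.7500
Lower = data[3] = 16, Upper = data[4] = 24
P25 = 16 + 0.7500*(8) = 22.0000

P25 = 22.0000


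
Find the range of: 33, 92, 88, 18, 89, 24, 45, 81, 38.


Max = 92, Min = 18
Range = 92 - 18 = 74

Range = 74


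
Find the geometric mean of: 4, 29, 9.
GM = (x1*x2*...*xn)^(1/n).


Product = 4 × 29 × 9 = 1044
GM = 1044^(1/3) = 10.1446

GM = 10.1446


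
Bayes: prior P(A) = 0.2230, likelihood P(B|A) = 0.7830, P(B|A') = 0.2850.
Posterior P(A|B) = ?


P(B) = P(B|A)*P(A) + P(B|A')*P(A')
= 0.7830*0.2230 + 0.2850*0.7770
= 0.174609 + 0.221445 = 0.396054
P(A|B) = 0.174609/0.396054 = 0.4409

P(A|B) = 0.4409


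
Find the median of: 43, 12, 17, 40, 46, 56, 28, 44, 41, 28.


Sorted: 12, 17, 28, 28, 40, 41, 43, 44, 46, 56
n = 10 (even)
Middle values: 40 and 41
Median = (40+41)/2 = 40.5000

Median = 40.5000


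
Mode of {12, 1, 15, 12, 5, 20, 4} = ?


Frequencies: 1:1, 4:1, 5:1, 12:2, 15:1, 20:1
Max frequency = 2
Mode = 12

Mode = 12


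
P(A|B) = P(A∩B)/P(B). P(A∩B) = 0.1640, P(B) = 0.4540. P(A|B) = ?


P(A|B) = 0.1640/0.4540 = 0.3612

P(A|B) = 0.3612


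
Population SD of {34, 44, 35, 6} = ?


Mean = 29.7500
Variance = 203.1875
SD = sqrt(203.1875) = 14.2544

SD = 14.2544


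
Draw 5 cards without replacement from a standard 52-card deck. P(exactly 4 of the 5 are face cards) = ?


Hypergeometric: P(X=4) = C(12,4)·C(40,1) / C(52,5)
= 495 × 40 / 2598960
= 19800/2598960 = 0.0076

P = 0.0076


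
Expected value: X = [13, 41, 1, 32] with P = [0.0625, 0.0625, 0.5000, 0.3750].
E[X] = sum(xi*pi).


E[X] = 13*0.0625 + 41*0.0625 + 1*0.5000 + 32*0.3750
= 0.8125 + 2.5625 + 0.5000 + 12.0000
= 15.8750

E[X] = 15.8750


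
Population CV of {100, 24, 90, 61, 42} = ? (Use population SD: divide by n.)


Mean = 63.4000
SD = 28.5068
CV = (28.5068/63.4000)*100 = 44.9635%

CV = 44.9635%


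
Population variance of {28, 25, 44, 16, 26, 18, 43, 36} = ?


Mean = 29.5000
Squared deviations: 2.2500, 20.2500, 210.2500, 182.2500, 12.2500, 132.2500, 182.2500, 42.2500
Sum = 784.0000
Variance = 784.0000/8 = 98.0000

Variance = 98.0000


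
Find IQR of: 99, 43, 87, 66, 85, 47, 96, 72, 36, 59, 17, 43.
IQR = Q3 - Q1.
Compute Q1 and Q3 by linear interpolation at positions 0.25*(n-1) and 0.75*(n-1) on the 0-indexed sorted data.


Sorted: 17, 36, 43, 43, 47, 59, 66, 72, 85, 87, 96, 99
Q1 (25th %ile) = 43.0000
Q3 (75th %ile) = 85.5000
IQR = 85.5000 - 43.0000 = 42.5000

IQR = 42.5000


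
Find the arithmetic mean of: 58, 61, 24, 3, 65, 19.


Sum = 58 + 61 + 24 + 3 + 65 + 19 = 230
n = 6
Mean = 230/6 = 38.3333

Mean = 38.3333


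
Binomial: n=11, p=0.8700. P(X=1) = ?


C(11,1) = 11
p^1 = 0.870000
(1-p)^10 = 1.378585e-09
P = 11 * 0.870000 * 1.378585e-09 = 1.3193e-08

P(X=1) = 1.3193e-08


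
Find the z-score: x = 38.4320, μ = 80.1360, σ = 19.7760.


z = (38.4320 - 80.1360)/19.7760
= -41.7040/19.7760
= -2.1088

z = -2.1088


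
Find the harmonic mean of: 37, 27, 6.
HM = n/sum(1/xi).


Sum of reciprocals = 1/37 + 1/27 + 1/6 = 0.230731
HM = 3/0.230731 = 13.0022

HM = 13.0022


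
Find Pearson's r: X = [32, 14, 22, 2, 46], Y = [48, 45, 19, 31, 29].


Mean X = 23.2000, Mean Y = 34.4000
SD X = 15.051910, SD Y = 10.725670
Cov = -2.080000
r = -2.080000/(15.051910*10.725670) = -0.0129

r = -0.0129


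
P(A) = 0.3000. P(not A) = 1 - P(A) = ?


P(not A) = 1 - 0.3000 = 0.7000

P(not A) = 0.7000


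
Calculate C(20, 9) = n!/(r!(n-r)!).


C(20,9) = 20!/(9! × 11!)
= 2432902008176640000/(362880 × 39916800)
= 167960

C(20,9) = 167960


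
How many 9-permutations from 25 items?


P(25,9) = 25!/16!
= 15511210043330985984000000/20922789888000
= 741354768000

P(25,9) = 741354768000


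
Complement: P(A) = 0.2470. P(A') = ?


P(not A) = 1 - 0.2470 = 0.7530

P(not A) = 0.7530


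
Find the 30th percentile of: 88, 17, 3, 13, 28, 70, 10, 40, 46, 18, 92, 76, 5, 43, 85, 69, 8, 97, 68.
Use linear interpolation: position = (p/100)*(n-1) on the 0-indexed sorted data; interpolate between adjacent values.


Sorted: 3, 5, 8, 10, 13, 17, 18, 28, 40, 43, 46, 68, 69, 70, 76, 85, 88, 92, 97
n = 19
Index = 30/100 * 18 = 5.4000
Lower = data[5] = 17, Upper = data[6] = 18
P30 = 17 + 0.4000*(1) = 17.4000

P30 = 17.4000


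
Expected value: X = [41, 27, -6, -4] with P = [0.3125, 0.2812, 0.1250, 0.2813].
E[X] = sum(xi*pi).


E[X] = 41*0.3125 + 27*0.2812 - 6*0.1250 - 4*0.2813
= 12.8125 + 7.5924 - 0.7500 - 1.1252
= 18.5297

E[X] = 18.5297


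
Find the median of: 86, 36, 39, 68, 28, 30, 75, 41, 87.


Sorted: 28, 30, 36, 39, 41, 68, 75, 86, 87
n = 9 (odd)
Middle value = 41

Median = 41


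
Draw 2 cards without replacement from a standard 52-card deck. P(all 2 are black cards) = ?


P(all black cards) = (26/52) × (25/51)
= 0.2451

P = 0.2451


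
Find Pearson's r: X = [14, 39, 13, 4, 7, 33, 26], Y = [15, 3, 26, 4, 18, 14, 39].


Mean X = 19.4286, Mean Y = 17.0000
SD X = 12.384981, SD Y = 11.612801
Cov = -4.142857
r = -4.142857/(12.384981*11.612801) = -0.0288

r = -0.0288


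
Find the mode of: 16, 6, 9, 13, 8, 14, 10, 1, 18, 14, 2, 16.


Frequencies: 1:1, 2:1, 6:1, 8:1, 9:1, 10:1, 13:1, 14:2, 16:2, 18:1
Max frequency = 2
Mode = 14, 16

Mode = 14, 16


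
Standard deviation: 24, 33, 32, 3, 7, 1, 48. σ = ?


Mean = 21.1429
Variance = 274.6939
SD = sqrt(274.6939) = 16.5739

SD = 16.5739


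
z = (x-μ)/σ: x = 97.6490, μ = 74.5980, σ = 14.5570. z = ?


z = (97.6490 - 74.5980)/14.5570
= 23.0510/14.5570
= 1.5835

z = 1.5835


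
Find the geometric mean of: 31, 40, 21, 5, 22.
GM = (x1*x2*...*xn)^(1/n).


Product = 31 × 40 × 21 × 5 × 22 = 2864400
GM = 2864400^(1/5) = 19.5617

GM = 19.5617


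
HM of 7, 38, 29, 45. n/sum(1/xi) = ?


Sum of reciprocals = 1/7 + 1/38 + 1/29 + 1/45 = 0.225878
HM = 4/0.225878 = 17.7087

HM = 17.7087


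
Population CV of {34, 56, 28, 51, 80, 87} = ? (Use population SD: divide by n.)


Mean = 56.0000
SD = 21.7179
CV = (21.7179/56.0000)*100 = 38.7819%

CV = 38.7819%


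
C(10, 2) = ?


C(10,2) = 10!/(2! × 8!)
= 3628800/(2 × 40320)
= 45

C(10,2) = 45


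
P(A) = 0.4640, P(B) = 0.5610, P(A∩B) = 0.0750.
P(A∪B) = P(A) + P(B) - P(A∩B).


P(A∪B) = 0.4640 + 0.5610 - 0.0750
= 1.0250 - 0.0750
= 0.9500

P(A∪B) = 0.9500


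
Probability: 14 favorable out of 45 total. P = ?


P = 14/45 = 0.3111

P = 0.3111


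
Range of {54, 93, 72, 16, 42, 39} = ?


Max = 93, Min = 16
Range = 93 - 16 = 77

Range = 77


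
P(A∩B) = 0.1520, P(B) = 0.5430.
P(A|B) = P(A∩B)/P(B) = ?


P(A|B) = 0.1520/0.5430 = 0.2799

P(A|B) = 0.2799


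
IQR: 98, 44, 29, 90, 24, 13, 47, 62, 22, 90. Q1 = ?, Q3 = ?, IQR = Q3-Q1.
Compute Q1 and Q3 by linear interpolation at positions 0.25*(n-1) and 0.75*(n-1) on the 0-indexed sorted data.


Sorted: 13, 22, 24, 29, 44, 47, 62, 90, 90, 98
Q1 (25th %ile) = 25.2500
Q3 (75th %ile) = 83.0000
IQR = 83.0000 - 25.2500 = 57.7500

IQR = 57.7500


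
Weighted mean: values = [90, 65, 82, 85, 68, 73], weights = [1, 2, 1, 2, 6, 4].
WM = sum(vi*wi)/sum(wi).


Numerator = 90*1 + 65*2 + 82*1 + 85*2 + 68*6 + 73*4 = 1172
Denominator = 1 + 2 + 1 + 2 + 6 + 4 = 16
WM = 1172/16 = 73.2500

WM = 73.2500


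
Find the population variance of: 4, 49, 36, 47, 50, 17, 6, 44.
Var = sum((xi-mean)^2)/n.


Mean = 31.6250
Squared deviations: 763.1406, 301.8906, 19.1406, 236.3906, 337.6406, 213.8906, 656.6406, 153.1406
Sum = 2681.8750
Variance = 2681.8750/8 = 335.2344

Variance = 335.2344


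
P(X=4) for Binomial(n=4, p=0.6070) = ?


C(4,4) = 1
p^4 = 0.135755
(1-p)^0 = 1.000000
P = 1 * 0.135755 * 1.000000 = 0.1358

P(X=4) = 0.1358


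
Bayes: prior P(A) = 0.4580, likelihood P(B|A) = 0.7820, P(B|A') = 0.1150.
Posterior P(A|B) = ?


P(B) = P(B|A)*P(A) + P(B|A')*P(A')
= 0.7820*0.4580 + 0.1150*0.5420
= 0.358156 + 0.062330 = 0.420486
P(A|B) = 0.358156/0.420486 = 0.8518

P(A|B) = 0.8518


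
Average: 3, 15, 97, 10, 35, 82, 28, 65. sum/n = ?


Sum = 3 + 15 + 97 + 10 + 35 + 82 + 28 + 65 = 335
n = 8
Mean = 335/8 = 41.8750

Mean = 41.8750


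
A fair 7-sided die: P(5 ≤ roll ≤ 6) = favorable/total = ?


Favorable outcomes (5 ≤ roll ≤ 6): 2
Total outcomes = 7
P = 2/7 = 0.2857

P = 0.2857


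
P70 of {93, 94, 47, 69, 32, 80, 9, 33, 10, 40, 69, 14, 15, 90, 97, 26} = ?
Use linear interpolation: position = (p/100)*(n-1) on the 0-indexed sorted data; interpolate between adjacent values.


Sorted: 9, 10, 14, 15, 26, 32, 33, 40, 47, 69, 69, 80, 90, 93, 94, 97
n = 16
Index = 70/100 * 15 = 10.5000
Lower = data[10] = 69, Upper = data[11] = 80
P70 = 69 + 0.5000*(11) = 74.5000

P70 = 74.5000


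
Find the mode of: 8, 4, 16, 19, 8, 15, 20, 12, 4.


Frequencies: 4:2, 8:2, 12:1, 15:1, 16:1, 19:1, 20:1
Max frequency = 2
Mode = 4, 8

Mode = 4, 8
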